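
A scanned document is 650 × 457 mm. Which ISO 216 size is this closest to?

C2 (458 × 648 mm)

Aspect ratio 650/457 ≈ 1.422 — close to the ISO √2 ≈ 1.414.
In the C-series (envelope sizes, between A and B): C2 = 458 × 648 mm.
Off by 3 mm total — nearest standard size.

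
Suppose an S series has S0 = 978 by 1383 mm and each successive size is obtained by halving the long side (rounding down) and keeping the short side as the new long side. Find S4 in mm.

S1: ⌊1383/2⌋ × 978 = 691 × 978 mm
S2: ⌊978/2⌋ × 691 = 489 × 691 mm
S3: ⌊691/2⌋ × 489 = 345 × 489 mm
S4: ⌊489/2⌋ × 345 = 244 × 345 mm

244 × 345 mm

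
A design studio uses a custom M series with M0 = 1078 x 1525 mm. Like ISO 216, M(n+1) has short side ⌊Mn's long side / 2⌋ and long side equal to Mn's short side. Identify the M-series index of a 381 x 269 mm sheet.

M4

M0: 1078 × 1525 mm
M1: 762 × 1078 mm
M2: 539 × 762 mm
M3: 381 × 539 mm
M4: 269 × 381 mm
M5: 190 × 269 mm
→ matches M4.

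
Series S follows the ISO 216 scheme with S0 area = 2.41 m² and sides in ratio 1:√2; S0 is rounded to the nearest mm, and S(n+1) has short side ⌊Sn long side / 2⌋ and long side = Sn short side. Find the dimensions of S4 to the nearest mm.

326 × 461 mm

Let S0's short side be w mm. w · w√2 = 2.41 m² = 2,410,000 mm², so w ≈ 1305.4 mm and w√2 ≈ 1846.1 mm → S0 = 1305 × 1846 mm.
S1: ⌊1846/2⌋ × 1305 = 923 × 1305 mm
S2: ⌊1305/2⌋ × 923 = 652 × 923 mm
S3: ⌊923/2⌋ × 652 = 461 × 652 mm
S4: ⌊652/2⌋ × 461 = 326 × 461 mm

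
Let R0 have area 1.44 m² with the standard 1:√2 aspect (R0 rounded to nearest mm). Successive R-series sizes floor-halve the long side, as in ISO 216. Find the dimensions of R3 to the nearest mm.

356 × 504 mm

Let R0's short side be w mm. w · w√2 = 1.44 m² = 1,440,000 mm², so w ≈ 1009.1 mm and w√2 ≈ 1427.0 mm → R0 = 1009 × 1427 mm.
R1: ⌊1427/2⌋ × 1009 = 713 × 1009 mm
R2: ⌊1009/2⌋ × 713 = 504 × 713 mm
R3: ⌊713/2⌋ × 504 = 356 × 504 mm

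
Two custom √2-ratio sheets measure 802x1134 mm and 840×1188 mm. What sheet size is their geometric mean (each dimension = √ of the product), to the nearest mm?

821 × 1161 mm

Short side: √(802 · 840) = √673680 ≈ 820.8 → 821 mm
Long side: √(1134 · 1188) = √1347192 ≈ 1160.7 → 1161 mm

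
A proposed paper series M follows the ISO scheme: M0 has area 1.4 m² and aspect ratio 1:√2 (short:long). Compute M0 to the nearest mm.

995 × 1407 mm

Let the short side be w mm. Then w · w√2 = 1.4 m² = 1,400,000 mm².
w² = 1,400,000/√2, so w ≈ 995.0 mm; long side = w√2 ≈ 1407.1 mm.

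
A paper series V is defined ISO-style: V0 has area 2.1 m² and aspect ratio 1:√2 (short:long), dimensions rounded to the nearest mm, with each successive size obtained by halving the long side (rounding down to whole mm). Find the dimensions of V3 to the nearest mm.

Let V0's short side be w mm. w · w√2 = 2.1 m² = 2,100,000 mm², so w ≈ 1218.6 mm and w√2 ≈ 1723.3 mm → V0 = 1219 × 1723 mm.
V1: ⌊1723/2⌋ × 1219 = 861 × 1219 mm
V2: ⌊1219/2⌋ × 861 = 609 × 861 mm
V3: ⌊861/2⌋ × 609 = 430 × 609 mm

430 × 609 mm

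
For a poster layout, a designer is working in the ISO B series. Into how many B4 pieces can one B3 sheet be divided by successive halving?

2

Each ISO step halves the sheet: 1 × B3 → 2 × B4
From B3 to B4 is 1 halving step: 2^1 = 2.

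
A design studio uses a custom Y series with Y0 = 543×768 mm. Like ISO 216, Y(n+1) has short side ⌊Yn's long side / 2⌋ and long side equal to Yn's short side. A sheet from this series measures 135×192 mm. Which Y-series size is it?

Y4

Y0: 543 × 768 mm
Y1: 384 × 543 mm
Y2: 271 × 384 mm
Y3: 192 × 271 mm
Y4: 135 × 192 mm
Y5: 96 × 135 mm
→ matches Y4.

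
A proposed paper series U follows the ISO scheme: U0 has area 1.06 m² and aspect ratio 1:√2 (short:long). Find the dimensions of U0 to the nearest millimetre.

Let the short side be w mm. Then w · w√2 = 1.06 m² = 1,060,000 mm².
w² = 1,060,000/√2, so w ≈ 865.8 mm; long side = w√2 ≈ 1224.4 mm.

866 × 1224 mm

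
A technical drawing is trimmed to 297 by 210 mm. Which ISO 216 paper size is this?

A4 (210 × 297 mm)

Aspect ratio 297/210 ≈ 1.414 — close to the ISO √2 ≈ 1.414.
In the A-series (A0 area = 1 m²): A4 = 210 × 297 mm.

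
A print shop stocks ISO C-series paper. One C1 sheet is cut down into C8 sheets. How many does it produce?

128

Each ISO step halves the sheet: 1 × C1 → 2 × C2 → 4 × C3 → 8 × C4 → …
From C1 to C8 is 7 halving steps: 2^7 = 128.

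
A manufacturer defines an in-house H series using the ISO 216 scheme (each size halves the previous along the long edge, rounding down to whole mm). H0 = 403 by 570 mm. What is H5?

71 × 100 mm

H1 = 285 × 403 mm (from H0 by 1 halving).
H2: ⌊403/2⌋ × 285 = 201 × 285 mm
H3: ⌊285/2⌋ × 201 = 142 × 201 mm
H4: ⌊201/2⌋ × 142 = 100 × 142 mm
H5: ⌊142/2⌋ × 100 = 71 × 100 mm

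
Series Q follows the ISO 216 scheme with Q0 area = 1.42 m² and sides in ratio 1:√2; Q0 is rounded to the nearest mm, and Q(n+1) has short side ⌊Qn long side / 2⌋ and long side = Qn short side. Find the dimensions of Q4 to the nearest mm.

250 × 354 mm

Let Q0's short side be w mm. w · w√2 = 1.42 m² = 1,420,000 mm², so w ≈ 1002.0 mm and w√2 ≈ 1417.1 mm → Q0 = 1002 × 1417 mm.
Q1: ⌊1417/2⌋ × 1002 = 708 × 1002 mm
Q2: ⌊1002/2⌋ × 708 = 501 × 708 mm
Q3: ⌊708/2⌋ × 501 = 354 × 501 mm
Q4: ⌊501/2⌋ × 354 = 250 × 354 mm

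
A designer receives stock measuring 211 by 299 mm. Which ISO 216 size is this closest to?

Aspect ratio 299/211 ≈ 1.417 — close to the ISO √2 ≈ 1.414.
In the A-series (A0 area = 1 m²): A4 = 210 × 297 mm.
Off by 3 mm total — nearest standard size.

A4 (210 × 297 mm)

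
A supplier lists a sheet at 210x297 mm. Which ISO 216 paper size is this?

A4 (210 × 297 mm)

Aspect ratio 297/210 ≈ 1.414 — close to the ISO √2 ≈ 1.414.
In the A-series (A0 area = 1 m²): A4 = 210 × 297 mm.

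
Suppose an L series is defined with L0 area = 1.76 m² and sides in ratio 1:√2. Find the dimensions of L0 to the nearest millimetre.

Let the short side be w mm. Then w · w√2 = 1.76 m² = 1,760,000 mm².
w² = 1,760,000/√2, so w ≈ 1115.6 mm; long side = w√2 ≈ 1577.7 mm.

1116 × 1578 mm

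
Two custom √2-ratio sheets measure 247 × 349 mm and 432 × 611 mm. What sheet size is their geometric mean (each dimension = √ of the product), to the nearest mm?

Short side: √(247 · 432) = √106704 ≈ 326.7 → 327 mm
Long side: √(349 · 611) = √213239 ≈ 461.8 → 462 mm

327 × 462 mm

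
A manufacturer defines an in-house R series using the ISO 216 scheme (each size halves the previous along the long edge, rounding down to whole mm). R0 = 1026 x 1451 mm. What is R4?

R1 = 725 × 1026 mm (from R0 by 1 halving).
R2: ⌊1026/2⌋ × 725 = 513 × 725 mm
R3: ⌊725/2⌋ × 513 = 362 × 513 mm
R4: ⌊513/2⌋ × 362 = 256 × 362 mm

256 × 362 mm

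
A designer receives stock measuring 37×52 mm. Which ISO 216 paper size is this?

A9 (37 × 52 mm)

Aspect ratio 52/37 ≈ 1.405 — close to the ISO √2 ≈ 1.414.
In the A-series (A0 area = 1 m²): A9 = 37 × 52 mm.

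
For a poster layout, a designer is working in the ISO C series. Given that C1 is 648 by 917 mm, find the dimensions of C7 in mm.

C2: ⌊917/2⌋ × 648 = 458 × 648 mm
C3: ⌊648/2⌋ × 458 = 324 × 458 mm
C4: ⌊458/2⌋ × 324 = 229 × 324 mm
C5: ⌊324/2⌋ × 229 = 162 × 229 mm
C6: ⌊229/2⌋ × 162 = 114 × 162 mm
C7: ⌊162/2⌋ × 114 = 81 × 114 mm

81 × 114 mm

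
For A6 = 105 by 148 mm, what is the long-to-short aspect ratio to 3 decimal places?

1.410

148 / 105 = 1.410
ISO 216 targets √2 ≈ 1.414; the -0.005 deviation is from mm rounding.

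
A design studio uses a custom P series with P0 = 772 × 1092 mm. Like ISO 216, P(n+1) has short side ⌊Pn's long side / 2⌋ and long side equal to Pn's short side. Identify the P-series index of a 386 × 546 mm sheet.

P0: 772 × 1092 mm
P1: 546 × 772 mm
P2: 386 × 546 mm
P3: 273 × 386 mm
→ matches P2.

P2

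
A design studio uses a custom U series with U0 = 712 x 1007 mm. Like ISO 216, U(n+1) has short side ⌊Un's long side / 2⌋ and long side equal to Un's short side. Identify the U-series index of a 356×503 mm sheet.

U0: 712 × 1007 mm
U1: 503 × 712 mm
U2: 356 × 503 mm
U3: 251 × 356 mm
→ matches U2.

U2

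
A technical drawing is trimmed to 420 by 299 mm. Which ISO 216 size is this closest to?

A3 (297 × 420 mm)

Aspect ratio 420/299 ≈ 1.405 — close to the ISO √2 ≈ 1.414.
In the A-series (A0 area = 1 m²): A3 = 297 × 420 mm.
Off by 2 mm total — nearest standard size.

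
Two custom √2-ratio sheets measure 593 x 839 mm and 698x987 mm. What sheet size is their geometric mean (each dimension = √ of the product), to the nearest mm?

Short side: √(593 · 698) = √413914 ≈ 643.4 → 643 mm
Long side: √(839 · 987) = √828093 ≈ 910.0 → 910 mm

643 × 910 mm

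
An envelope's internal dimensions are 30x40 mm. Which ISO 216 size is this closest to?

C10 (28 × 40 mm)

Aspect ratio 40/30 ≈ 1.333 (ISO target is √2 ≈ 1.414).
In the C-series (envelope sizes, between A and B): C10 = 28 × 40 mm.
Off by 2 mm total — nearest standard size.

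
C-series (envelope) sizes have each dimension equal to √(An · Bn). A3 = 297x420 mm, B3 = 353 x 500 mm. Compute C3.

324 × 458 mm

Short side: √(297 · 353) = √104841 ≈ 323.8 → 324 mm
Long side: √(420 · 500) = √210000 ≈ 458.3 → 458 mm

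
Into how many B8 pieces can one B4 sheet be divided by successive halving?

16

B4 = 250 × 353 mm; B8 = 62 × 88 mm.
Each halving step doubles the count; 4 steps from B4 to B8.
2^4 = 16.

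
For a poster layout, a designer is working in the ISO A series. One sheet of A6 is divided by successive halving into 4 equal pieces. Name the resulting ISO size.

A8

4 = 2^2, so 2 halving steps.
A6 → A7 → … → A8 after 2 steps.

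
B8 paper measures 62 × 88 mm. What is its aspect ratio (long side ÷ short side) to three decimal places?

1.419

88 / 62 = 1.419
ISO 216 targets √2 ≈ 1.414; the +0.005 deviation is from mm rounding.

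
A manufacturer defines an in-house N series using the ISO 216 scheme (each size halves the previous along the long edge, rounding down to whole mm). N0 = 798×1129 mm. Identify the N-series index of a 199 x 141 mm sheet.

N0: 798 × 1129 mm
N1: 564 × 798 mm
N2: 399 × 564 mm
N3: 282 × 399 mm
N4: 199 × 282 mm
N5: 141 × 199 mm
N6: 99 × 141 mm
→ matches N5.

N5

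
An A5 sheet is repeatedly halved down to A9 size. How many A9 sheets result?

A5 = 148 × 210 mm; A9 = 37 × 52 mm.
Each halving step doubles the count; 4 steps from A5 to A9.
2^4 = 16.

16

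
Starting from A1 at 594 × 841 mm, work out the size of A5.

148 × 210 mm

A2: ⌊841/2⌋ × 594 = 420 × 594 mm
A3: ⌊594/2⌋ × 420 = 297 × 420 mm
A4: ⌊420/2⌋ × 297 = 210 × 297 mm
A5: ⌊297/2⌋ × 210 = 148 × 210 mm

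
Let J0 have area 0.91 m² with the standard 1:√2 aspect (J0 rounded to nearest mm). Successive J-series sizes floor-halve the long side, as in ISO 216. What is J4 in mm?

200 × 283 mm

Let J0's short side be w mm. w · w√2 = 0.91 m² = 910,000 mm², so w ≈ 802.2 mm and w√2 ≈ 1134.4 mm → J0 = 802 × 1134 mm.
J1: ⌊1134/2⌋ × 802 = 567 × 802 mm
J2: ⌊802/2⌋ × 567 = 401 × 567 mm
J3: ⌊567/2⌋ × 401 = 283 × 401 mm
J4: ⌊401/2⌋ × 283 = 200 × 283 mm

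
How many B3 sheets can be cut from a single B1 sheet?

4

B1 = 707 × 1000 mm; B3 = 353 × 500 mm.
Each halving step doubles the count; 2 steps from B1 to B3.
2^2 = 4.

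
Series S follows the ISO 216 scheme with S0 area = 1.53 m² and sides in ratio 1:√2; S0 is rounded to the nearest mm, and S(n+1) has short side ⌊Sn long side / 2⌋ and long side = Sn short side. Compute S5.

Let S0's short side be w mm. w · w√2 = 1.53 m² = 1,530,000 mm², so w ≈ 1040.1 mm and w√2 ≈ 1471.0 mm → S0 = 1040 × 1471 mm.
S1: ⌊1471/2⌋ × 1040 = 735 × 1040 mm
S2: ⌊1040/2⌋ × 735 = 520 × 735 mm
S3: ⌊735/2⌋ × 520 = 367 × 520 mm
S4: ⌊520/2⌋ × 367 = 260 × 367 mm
S5: ⌊367/2⌋ × 260 = 183 × 260 mm

183 × 260 mm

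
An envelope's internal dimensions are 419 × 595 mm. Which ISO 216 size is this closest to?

A2 (420 × 594 mm)

Aspect ratio 595/419 ≈ 1.420 — close to the ISO √2 ≈ 1.414.
In the A-series (A0 area = 1 m²): A2 = 420 × 594 mm.
Off by 2 mm total — nearest standard size.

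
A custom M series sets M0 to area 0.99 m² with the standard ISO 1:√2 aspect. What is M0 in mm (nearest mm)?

Let the short side be w mm. Then w · w√2 = 0.99 m² = 990,000 mm².
w² = 990,000/√2, so w ≈ 836.7 mm; long side = w√2 ≈ 1183.2 mm.

837 × 1183 mm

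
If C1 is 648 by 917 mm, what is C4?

229 × 324 mm

C2: ⌊917/2⌋ × 648 = 458 × 648 mm
C3: ⌊648/2⌋ × 458 = 324 × 458 mm
C4: ⌊458/2⌋ × 324 = 229 × 324 mm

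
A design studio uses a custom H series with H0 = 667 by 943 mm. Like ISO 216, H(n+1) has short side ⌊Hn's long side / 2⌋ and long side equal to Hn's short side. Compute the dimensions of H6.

H1: ⌊943/2⌋ × 667 = 471 × 667 mm
H2: ⌊667/2⌋ × 471 = 333 × 471 mm
H3: ⌊471/2⌋ × 333 = 235 × 333 mm
H4: ⌊333/2⌋ × 235 = 166 × 235 mm
H5: ⌊235/2⌋ × 166 = 117 × 166 mm
H6: ⌊166/2⌋ × 117 = 83 × 117 mm

83 × 117 mm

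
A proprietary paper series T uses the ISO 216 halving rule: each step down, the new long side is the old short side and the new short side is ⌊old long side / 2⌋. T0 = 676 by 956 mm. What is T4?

169 × 239 mm

T1: ⌊956/2⌋ × 676 = 478 × 676 mm
T2: ⌊676/2⌋ × 478 = 338 × 478 mm
T3: ⌊478/2⌋ × 338 = 239 × 338 mm
T4: ⌊338/2⌋ × 239 = 169 × 239 mm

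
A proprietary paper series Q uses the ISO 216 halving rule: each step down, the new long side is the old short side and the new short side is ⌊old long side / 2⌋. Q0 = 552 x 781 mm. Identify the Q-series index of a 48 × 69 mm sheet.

Q0: 552 × 781 mm
Q1: 390 × 552 mm
Q2: 276 × 390 mm
Q3: 195 × 276 mm
Q4: 138 × 195 mm
Q5: 97 × 138 mm
Q6: 69 × 97 mm
Q7: 48 × 69 mm
Q8: 34 × 48 mm
→ matches Q7.

Q7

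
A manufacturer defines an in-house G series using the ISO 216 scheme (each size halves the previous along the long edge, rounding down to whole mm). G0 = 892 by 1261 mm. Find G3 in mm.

315 × 446 mm

G1 = 630 × 892 mm (from G0 by 1 halving).
G2: ⌊892/2⌋ × 630 = 446 × 630 mm
G3: ⌊630/2⌋ × 446 = 315 × 446 mm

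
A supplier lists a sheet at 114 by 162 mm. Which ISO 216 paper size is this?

Aspect ratio 162/114 ≈ 1.421 — close to the ISO √2 ≈ 1.414.
In the C-series (envelope sizes, between A and B): C6 = 114 × 162 mm.

C6 (114 × 162 mm)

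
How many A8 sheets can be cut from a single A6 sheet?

Each ISO step halves the sheet: 1 × A6 → 2 × A7 → 4 × A8
From A6 to A8 is 2 halving steps: 2^2 = 4.

4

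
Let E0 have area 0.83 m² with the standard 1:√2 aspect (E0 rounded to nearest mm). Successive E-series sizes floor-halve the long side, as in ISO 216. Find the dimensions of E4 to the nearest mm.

Let E0's short side be w mm. w · w√2 = 0.83 m² = 830,000 mm², so w ≈ 766.1 mm and w√2 ≈ 1083.4 mm → E0 = 766 × 1083 mm.
E1: ⌊1083/2⌋ × 766 = 541 × 766 mm
E2: ⌊766/2⌋ × 541 = 383 × 541 mm
E3: ⌊541/2⌋ × 383 = 270 × 383 mm
E4: ⌊383/2⌋ × 270 = 191 × 270 mm

191 × 270 mm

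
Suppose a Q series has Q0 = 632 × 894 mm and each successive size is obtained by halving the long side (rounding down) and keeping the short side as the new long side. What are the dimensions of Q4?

158 × 223 mm

Q1 = 447 × 632 mm (from Q0 by 1 halving).
Q2: ⌊632/2⌋ × 447 = 316 × 447 mm
Q3: ⌊447/2⌋ × 316 = 223 × 316 mm
Q4: ⌊316/2⌋ × 223 = 158 × 223 mm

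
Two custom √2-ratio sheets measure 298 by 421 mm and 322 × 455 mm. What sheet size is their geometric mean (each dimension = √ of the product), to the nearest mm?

Short side: √(298 · 322) = √95956 ≈ 309.8 → 310 mm
Long side: √(421 · 455) = √191555 ≈ 437.7 → 438 mm

310 × 438 mm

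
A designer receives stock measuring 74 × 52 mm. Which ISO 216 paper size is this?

Aspect ratio 74/52 ≈ 1.423 — close to the ISO √2 ≈ 1.414.
In the A-series (A0 area = 1 m²): A8 = 52 × 74 mm.

A8 (52 × 74 mm)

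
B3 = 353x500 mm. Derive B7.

88 × 125 mm

B4: ⌊500/2⌋ × 353 = 250 × 353 mm
B5: ⌊353/2⌋ × 250 = 176 × 250 mm
B6: ⌊250/2⌋ × 176 = 125 × 176 mm
B7: ⌊176/2⌋ × 125 = 88 × 125 mm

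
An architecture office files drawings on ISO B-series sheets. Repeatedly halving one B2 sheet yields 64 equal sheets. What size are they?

B8

64 = 2^6, so 6 halving steps.
B2 → B3 → … → B8 after 6 steps.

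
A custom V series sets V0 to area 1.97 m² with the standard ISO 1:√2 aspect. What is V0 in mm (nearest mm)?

1180 × 1669 mm

Let the short side be w mm. Then w · w√2 = 1.97 m² = 1,970,000 mm².
w² = 1,970,000/√2, so w ≈ 1180.3 mm; long side = w√2 ≈ 1669.1 mm.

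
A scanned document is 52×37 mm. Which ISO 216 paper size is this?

Aspect ratio 52/37 ≈ 1.405 — close to the ISO √2 ≈ 1.414.
In the A-series (A0 area = 1 m²): A9 = 37 × 52 mm.

A9 (37 × 52 mm)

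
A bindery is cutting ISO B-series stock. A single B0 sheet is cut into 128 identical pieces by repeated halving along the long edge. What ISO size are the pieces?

B7

128 = 2^7, so 7 halving steps.
B0 → B1 → … → B7 after 7 steps.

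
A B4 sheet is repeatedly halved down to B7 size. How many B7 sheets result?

8

B4 = 250 × 353 mm; B7 = 88 × 125 mm.
Each halving step doubles the count; 3 steps from B4 to B7.
2^3 = 8.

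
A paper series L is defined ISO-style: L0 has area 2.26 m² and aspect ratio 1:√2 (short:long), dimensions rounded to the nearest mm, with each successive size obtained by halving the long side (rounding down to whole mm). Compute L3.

Let L0's short side be w mm. w · w√2 = 2.26 m² = 2,260,000 mm², so w ≈ 1264.1 mm and w√2 ≈ 1787.8 mm → L0 = 1264 × 1788 mm.
L1: ⌊1788/2⌋ × 1264 = 894 × 1264 mm
L2: ⌊1264/2⌋ × 894 = 632 × 894 mm
L3: ⌊894/2⌋ × 632 = 447 × 632 mm

447 × 632 mm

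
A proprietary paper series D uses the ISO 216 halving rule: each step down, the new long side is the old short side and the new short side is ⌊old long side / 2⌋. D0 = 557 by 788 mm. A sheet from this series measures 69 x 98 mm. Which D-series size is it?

D6

D0: 557 × 788 mm
D1: 394 × 557 mm
D2: 278 × 394 mm
D3: 197 × 278 mm
D4: 139 × 197 mm
D5: 98 × 139 mm
D6: 69 × 98 mm
D7: 49 × 69 mm
→ matches D6.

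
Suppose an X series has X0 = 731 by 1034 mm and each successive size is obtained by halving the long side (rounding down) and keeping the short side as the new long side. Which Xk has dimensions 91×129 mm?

X6

X0: 731 × 1034 mm
X1: 517 × 731 mm
X2: 365 × 517 mm
X3: 258 × 365 mm
X4: 182 × 258 mm
X5: 129 × 182 mm
X6: 91 × 129 mm
X7: 64 × 91 mm
→ matches X6.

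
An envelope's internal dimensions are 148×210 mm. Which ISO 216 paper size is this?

A5 (148 × 210 mm)

Aspect ratio 210/148 ≈ 1.419 — close to the ISO √2 ≈ 1.414.
In the A-series (A0 area = 1 m²): A5 = 148 × 210 mm.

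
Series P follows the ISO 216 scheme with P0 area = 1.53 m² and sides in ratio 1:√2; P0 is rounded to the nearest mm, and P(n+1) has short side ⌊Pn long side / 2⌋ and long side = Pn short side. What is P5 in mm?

Let P0's short side be w mm. w · w√2 = 1.53 m² = 1,530,000 mm², so w ≈ 1040.1 mm and w√2 ≈ 1471.0 mm → P0 = 1040 × 1471 mm.
P1: ⌊1471/2⌋ × 1040 = 735 × 1040 mm
P2: ⌊1040/2⌋ × 735 = 520 × 735 mm
P3: ⌊735/2⌋ × 520 = 367 × 520 mm
P4: ⌊520/2⌋ × 367 = 260 × 367 mm
P5: ⌊367/2⌋ × 260 = 183 × 260 mm

183 × 260 mm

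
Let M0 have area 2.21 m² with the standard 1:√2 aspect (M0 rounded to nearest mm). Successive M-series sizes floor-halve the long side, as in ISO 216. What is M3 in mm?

Let M0's short side be w mm. w · w√2 = 2.21 m² = 2,210,000 mm², so w ≈ 1250.1 mm and w√2 ≈ 1767.9 mm → M0 = 1250 × 1768 mm.
M1: ⌊1768/2⌋ × 1250 = 884 × 1250 mm
M2: ⌊1250/2⌋ × 884 = 625 × 884 mm
M3: ⌊884/2⌋ × 625 = 442 × 625 mm

442 × 625 mm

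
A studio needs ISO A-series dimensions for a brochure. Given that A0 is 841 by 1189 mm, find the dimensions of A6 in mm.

A1: ⌊1189/2⌋ × 841 = 594 × 841 mm
A2: ⌊841/2⌋ × 594 = 420 × 594 mm
A3: ⌊594/2⌋ × 420 = 297 × 420 mm
A4: ⌊420/2⌋ × 297 = 210 × 297 mm
A5: ⌊297/2⌋ × 210 = 148 × 210 mm
A6: ⌊210/2⌋ × 148 = 105 × 148 mm

105 × 148 mm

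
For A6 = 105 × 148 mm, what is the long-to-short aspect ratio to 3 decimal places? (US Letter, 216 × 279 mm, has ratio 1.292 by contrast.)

148 / 105 = 1.410
ISO 216 targets √2 ≈ 1.414; the -0.005 deviation is from mm rounding.

1.410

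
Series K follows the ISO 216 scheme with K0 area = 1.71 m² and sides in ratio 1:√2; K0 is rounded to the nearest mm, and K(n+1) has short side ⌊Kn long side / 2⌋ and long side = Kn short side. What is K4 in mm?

275 × 388 mm

Let K0's short side be w mm. w · w√2 = 1.71 m² = 1,710,000 mm², so w ≈ 1099.6 mm and w√2 ≈ 1555.1 mm → K0 = 1100 × 1555 mm.
K1: ⌊1555/2⌋ × 1100 = 777 × 1100 mm
K2: ⌊1100/2⌋ × 777 = 550 × 777 mm
K3: ⌊777/2⌋ × 550 = 388 × 550 mm
K4: ⌊550/2⌋ × 388 = 275 × 388 mm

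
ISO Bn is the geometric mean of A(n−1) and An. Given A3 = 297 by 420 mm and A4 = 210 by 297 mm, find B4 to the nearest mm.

250 × 353 mm

Short side: √(297 · 210) = √62370 ≈ 249.7 → 250 mm
Long side: √(420 · 297) = √124740 ≈ 353.2 → 353 mm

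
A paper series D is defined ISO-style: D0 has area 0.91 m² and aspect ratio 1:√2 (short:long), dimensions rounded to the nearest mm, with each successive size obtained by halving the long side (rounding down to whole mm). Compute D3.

Let D0's short side be w mm. w · w√2 = 0.91 m² = 910,000 mm², so w ≈ 802.2 mm and w√2 ≈ 1134.4 mm → D0 = 802 × 1134 mm.
D1: ⌊1134/2⌋ × 802 = 567 × 802 mm
D2: ⌊802/2⌋ × 567 = 401 × 567 mm
D3: ⌊567/2⌋ × 401 = 283 × 401 mm

283 × 401 mm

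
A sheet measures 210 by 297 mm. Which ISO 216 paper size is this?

A4 (210 × 297 mm)

Aspect ratio 297/210 ≈ 1.414 — close to the ISO √2 ≈ 1.414.
In the A-series (A0 area = 1 m²): A4 = 210 × 297 mm.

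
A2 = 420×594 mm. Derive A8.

52 × 74 mm

A3: ⌊594/2⌋ × 420 = 297 × 420 mm
A4: ⌊420/2⌋ × 297 = 210 × 297 mm
A5: ⌊297/2⌋ × 210 = 148 × 210 mm
A6: ⌊210/2⌋ × 148 = 105 × 148 mm
A7: ⌊148/2⌋ × 105 = 74 × 105 mm
A8: ⌊105/2⌋ × 74 = 52 × 74 mm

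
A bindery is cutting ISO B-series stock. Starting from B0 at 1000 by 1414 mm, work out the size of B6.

125 × 176 mm

B1: ⌊1414/2⌋ × 1000 = 707 × 1000 mm
B2: ⌊1000/2⌋ × 707 = 500 × 707 mm
B3: ⌊707/2⌋ × 500 = 353 × 500 mm
B4: ⌊500/2⌋ × 353 = 250 × 353 mm
B5: ⌊353/2⌋ × 250 = 176 × 250 mm
B6: ⌊250/2⌋ × 176 = 125 × 176 mm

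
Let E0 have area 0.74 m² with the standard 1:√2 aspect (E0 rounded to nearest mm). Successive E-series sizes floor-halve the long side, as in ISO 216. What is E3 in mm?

Let E0's short side be w mm. w · w√2 = 0.74 m² = 740,000 mm², so w ≈ 723.4 mm and w√2 ≈ 1023.0 mm → E0 = 723 × 1023 mm.
E1: ⌊1023/2⌋ × 723 = 511 × 723 mm
E2: ⌊723/2⌋ × 511 = 361 × 511 mm
E3: ⌊511/2⌋ × 361 = 255 × 361 mm

255 × 361 mm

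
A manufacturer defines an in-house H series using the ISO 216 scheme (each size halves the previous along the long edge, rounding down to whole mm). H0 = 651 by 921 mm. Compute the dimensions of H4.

H1 = 460 × 651 mm (from H0 by 1 halving).
H2: ⌊651/2⌋ × 460 = 325 × 460 mm
H3: ⌊460/2⌋ × 325 = 230 × 325 mm
H4: ⌊325/2⌋ × 230 = 162 × 230 mm

162 × 230 mm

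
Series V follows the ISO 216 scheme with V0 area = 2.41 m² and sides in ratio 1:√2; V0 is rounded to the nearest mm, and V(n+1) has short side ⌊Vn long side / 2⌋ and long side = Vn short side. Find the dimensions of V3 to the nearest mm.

Let V0's short side be w mm. w · w√2 = 2.41 m² = 2,410,000 mm², so w ≈ 1305.4 mm and w√2 ≈ 1846.1 mm → V0 = 1305 × 1846 mm.
V1: ⌊1846/2⌋ × 1305 = 923 × 1305 mm
V2: ⌊1305/2⌋ × 923 = 652 × 923 mm
V3: ⌊923/2⌋ × 652 = 461 × 652 mm

461 × 652 mm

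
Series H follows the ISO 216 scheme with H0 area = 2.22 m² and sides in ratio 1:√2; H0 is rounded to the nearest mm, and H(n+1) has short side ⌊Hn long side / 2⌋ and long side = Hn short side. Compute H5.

Let H0's short side be w mm. w · w√2 = 2.22 m² = 2,220,000 mm², so w ≈ 1252.9 mm and w√2 ≈ 1771.9 mm → H0 = 1253 × 1772 mm.
H1: ⌊1772/2⌋ × 1253 = 886 × 1253 mm
H2: ⌊1253/2⌋ × 886 = 626 × 886 mm
H3: ⌊886/2⌋ × 626 = 443 × 626 mm
H4: ⌊626/2⌋ × 443 = 313 × 443 mm
H5: ⌊443/2⌋ × 313 = 221 × 313 mm

221 × 313 mm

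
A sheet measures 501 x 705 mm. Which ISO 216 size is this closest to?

Aspect ratio 705/501 ≈ 1.407 — close to the ISO √2 ≈ 1.414.
In the B-series (B0 = 1000 × 1414 mm): B2 = 500 × 707 mm.
Off by 3 mm total — nearest standard size.

B2 (500 × 707 mm)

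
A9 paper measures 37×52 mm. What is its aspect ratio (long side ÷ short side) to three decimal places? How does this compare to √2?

52 / 37 = 1.405
ISO 216 targets √2 ≈ 1.414; the -0.009 deviation is from mm rounding.

1.405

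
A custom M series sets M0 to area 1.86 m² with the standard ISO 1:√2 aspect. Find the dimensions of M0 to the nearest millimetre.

1147 × 1622 mm

Let the short side be w mm. Then w · w√2 = 1.86 m² = 1,860,000 mm².
w² = 1,860,000/√2, so w ≈ 1146.8 mm; long side = w√2 ≈ 1621.9 mm.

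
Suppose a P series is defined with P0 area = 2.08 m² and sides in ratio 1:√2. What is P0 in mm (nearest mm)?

1213 × 1715 mm

Let the short side be w mm. Then w · w√2 = 2.08 m² = 2,080,000 mm².
w² = 2,080,000/√2, so w ≈ 1212.8 mm; long side = w√2 ≈ 1715.1 mm.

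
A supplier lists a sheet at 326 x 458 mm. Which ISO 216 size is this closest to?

C3 (324 × 458 mm)

Aspect ratio 458/326 ≈ 1.405 — close to the ISO √2 ≈ 1.414.
In the C-series (envelope sizes, between A and B): C3 = 324 × 458 mm.
Off by 2 mm total — nearest standard size.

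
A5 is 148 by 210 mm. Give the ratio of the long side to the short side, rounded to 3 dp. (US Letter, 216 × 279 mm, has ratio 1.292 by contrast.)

210 / 148 = 1.419
ISO 216 targets √2 ≈ 1.414; the +0.005 deviation is from mm rounding.

1.419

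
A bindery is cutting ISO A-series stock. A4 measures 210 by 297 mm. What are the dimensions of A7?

74 × 105 mm

A5: ⌊297/2⌋ × 210 = 148 × 210 mm
A6: ⌊210/2⌋ × 148 = 105 × 148 mm
A7: ⌊148/2⌋ × 105 = 74 × 105 mm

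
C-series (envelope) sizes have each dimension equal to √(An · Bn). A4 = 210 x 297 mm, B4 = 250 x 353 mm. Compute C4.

Short side: √(210 · 250) = √52500 ≈ 229.1 → 229 mm
Long side: √(297 · 353) = √104841 ≈ 323.8 → 324 mm

229 × 324 mm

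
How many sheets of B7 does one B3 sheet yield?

16

Each ISO step halves the sheet: 1 × B3 → 2 × B4 → 4 × B5 → 8 × B6 → …
From B3 to B7 is 4 halving steps: 2^4 = 16.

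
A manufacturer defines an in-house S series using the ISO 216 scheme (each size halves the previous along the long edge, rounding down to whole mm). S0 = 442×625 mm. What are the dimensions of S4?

S1 = 312 × 442 mm (from S0 by 1 halving).
S2: ⌊442/2⌋ × 312 = 221 × 312 mm
S3: ⌊312/2⌋ × 221 = 156 × 221 mm
S4: ⌊221/2⌋ × 156 = 110 × 156 mm

110 × 156 mm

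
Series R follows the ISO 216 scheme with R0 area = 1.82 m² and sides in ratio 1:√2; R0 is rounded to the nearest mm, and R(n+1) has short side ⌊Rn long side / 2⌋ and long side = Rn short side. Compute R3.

401 × 567 mm

Let R0's short side be w mm. w · w√2 = 1.82 m² = 1,820,000 mm², so w ≈ 1134.4 mm and w√2 ≈ 1604.3 mm → R0 = 1134 × 1604 mm.
R1: ⌊1604/2⌋ × 1134 = 802 × 1134 mm
R2: ⌊1134/2⌋ × 802 = 567 × 802 mm
R3: ⌊802/2⌋ × 567 = 401 × 567 mm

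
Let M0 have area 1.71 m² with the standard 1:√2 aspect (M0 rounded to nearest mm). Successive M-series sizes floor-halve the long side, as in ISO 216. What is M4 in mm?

Let M0's short side be w mm. w · w√2 = 1.71 m² = 1,710,000 mm², so w ≈ 1099.6 mm and w√2 ≈ 1555.1 mm → M0 = 1100 × 1555 mm.
M1: ⌊1555/2⌋ × 1100 = 777 × 1100 mm
M2: ⌊1100/2⌋ × 777 = 550 × 777 mm
M3: ⌊777/2⌋ × 550 = 388 × 550 mm
M4: ⌊550/2⌋ × 388 = 275 × 388 mm

275 × 388 mm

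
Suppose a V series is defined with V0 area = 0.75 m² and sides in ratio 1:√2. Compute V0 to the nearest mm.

Let the short side be w mm. Then w · w√2 = 0.75 m² = 750,000 mm².
w² = 750,000/√2, so w ≈ 728.2 mm; long side = w√2 ≈ 1029.9 mm.

728 × 1030 mm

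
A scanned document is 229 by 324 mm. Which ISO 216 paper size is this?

Aspect ratio 324/229 ≈ 1.415 — close to the ISO √2 ≈ 1.414.
In the C-series (envelope sizes, between A and B): C4 = 229 × 324 mm.

C4 (229 × 324 mm)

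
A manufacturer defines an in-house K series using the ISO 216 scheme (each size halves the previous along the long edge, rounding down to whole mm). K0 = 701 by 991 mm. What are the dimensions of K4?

175 × 247 mm

K1: ⌊991/2⌋ × 701 = 495 × 701 mm
K2: ⌊701/2⌋ × 495 = 350 × 495 mm
K3: ⌊495/2⌋ × 350 = 247 × 350 mm
K4: ⌊350/2⌋ × 247 = 175 × 247 mm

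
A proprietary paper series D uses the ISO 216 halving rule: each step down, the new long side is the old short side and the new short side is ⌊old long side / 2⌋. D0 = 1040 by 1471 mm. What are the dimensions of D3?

D1: ⌊1471/2⌋ × 1040 = 735 × 1040 mm
D2: ⌊1040/2⌋ × 735 = 520 × 735 mm
D3: ⌊735/2⌋ × 520 = 367 × 520 mm

367 × 520 mm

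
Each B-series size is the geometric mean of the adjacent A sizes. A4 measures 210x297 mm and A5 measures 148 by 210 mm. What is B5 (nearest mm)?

Short side: √(210 · 148) = √31080 ≈ 176.3 → 176 mm
Long side: √(297 · 210) = √62370 ≈ 249.7 → 250 mm

176 × 250 mm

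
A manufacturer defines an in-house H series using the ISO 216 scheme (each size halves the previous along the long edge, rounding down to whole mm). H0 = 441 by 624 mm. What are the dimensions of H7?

39 × 55 mm

H1 = 312 × 441 mm (from H0 by 1 halving).
H2: ⌊441/2⌋ × 312 = 220 × 312 mm
H3: ⌊312/2⌋ × 220 = 156 × 220 mm
H4: ⌊220/2⌋ × 156 = 110 × 156 mm
H5: ⌊156/2⌋ × 110 = 78 × 110 mm
H6: ⌊110/2⌋ × 78 = 55 × 78 mm
H7: ⌊78/2⌋ × 55 = 39 × 55 mm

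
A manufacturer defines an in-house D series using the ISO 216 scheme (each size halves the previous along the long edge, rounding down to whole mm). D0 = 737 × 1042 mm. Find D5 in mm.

D1 = 521 × 737 mm (from D0 by 1 halving).
D2: ⌊737/2⌋ × 521 = 368 × 521 mm
D3: ⌊521/2⌋ × 368 = 260 × 368 mm
D4: ⌊368/2⌋ × 260 = 184 × 260 mm
D5: ⌊260/2⌋ × 184 = 130 × 184 mm

130 × 184 mm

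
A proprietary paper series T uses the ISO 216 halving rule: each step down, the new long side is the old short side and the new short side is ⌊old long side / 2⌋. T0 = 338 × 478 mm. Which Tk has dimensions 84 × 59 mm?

T0: 338 × 478 mm
T1: 239 × 338 mm
T2: 169 × 239 mm
T3: 119 × 169 mm
T4: 84 × 119 mm
T5: 59 × 84 mm
T6: 42 × 59 mm
→ matches T5.

T5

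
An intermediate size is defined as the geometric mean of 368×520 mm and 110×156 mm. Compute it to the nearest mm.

201 × 285 mm

Short side: √(368 · 110) = √40480 ≈ 201.2 → 201 mm
Long side: √(520 · 156) = √81120 ≈ 284.8 → 285 mm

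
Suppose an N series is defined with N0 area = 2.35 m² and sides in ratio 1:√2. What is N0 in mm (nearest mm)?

Let the short side be w mm. Then w · w√2 = 2.35 m² = 2,350,000 mm².
w² = 2,350,000/√2, so w ≈ 1289.1 mm; long side = w√2 ≈ 1823.0 mm.

1289 × 1823 mm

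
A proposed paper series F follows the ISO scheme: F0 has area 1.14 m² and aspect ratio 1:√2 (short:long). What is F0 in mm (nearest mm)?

Let the short side be w mm. Then w · w√2 = 1.14 m² = 1,140,000 mm².
w² = 1,140,000/√2, so w ≈ 897.8 mm; long side = w√2 ≈ 1269.7 mm.

898 × 1270 mm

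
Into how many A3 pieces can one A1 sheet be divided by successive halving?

4

A1 = 594 × 841 mm; A3 = 297 × 420 mm.
Each halving step doubles the count; 2 steps from A1 to A3.
2^2 = 4.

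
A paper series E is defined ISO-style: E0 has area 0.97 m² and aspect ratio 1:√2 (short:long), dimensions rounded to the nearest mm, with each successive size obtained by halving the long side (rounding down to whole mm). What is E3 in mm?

Let E0's short side be w mm. w · w√2 = 0.97 m² = 970,000 mm², so w ≈ 828.2 mm and w√2 ≈ 1171.2 mm → E0 = 828 × 1171 mm.
E1: ⌊1171/2⌋ × 828 = 585 × 828 mm
E2: ⌊828/2⌋ × 585 = 414 × 585 mm
E3: ⌊585/2⌋ × 414 = 292 × 414 mm

292 × 414 mm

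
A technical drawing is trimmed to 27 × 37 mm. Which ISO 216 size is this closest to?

Aspect ratio 37/27 ≈ 1.370 (ISO target is √2 ≈ 1.414).
In the A-series (A0 area = 1 m²): A10 = 26 × 37 mm.
Off by 1 mm total — nearest standard size.

A10 (26 × 37 mm)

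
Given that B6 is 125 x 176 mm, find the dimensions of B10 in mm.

B7: ⌊176/2⌋ × 125 = 88 × 125 mm
B8: ⌊125/2⌋ × 88 = 62 × 88 mm
B9: ⌊88/2⌋ × 62 = 44 × 62 mm
B10: ⌊62/2⌋ × 44 = 31 × 44 mm

31 × 44 mm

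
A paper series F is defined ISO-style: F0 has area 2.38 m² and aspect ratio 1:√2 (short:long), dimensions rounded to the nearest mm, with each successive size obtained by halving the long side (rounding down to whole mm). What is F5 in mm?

229 × 324 mm

Let F0's short side be w mm. w · w√2 = 2.38 m² = 2,380,000 mm², so w ≈ 1297.3 mm and w√2 ≈ 1834.6 mm → F0 = 1297 × 1835 mm.
F1: ⌊1835/2⌋ × 1297 = 917 × 1297 mm
F2: ⌊1297/2⌋ × 917 = 648 × 917 mm
F3: ⌊917/2⌋ × 648 = 458 × 648 mm
F4: ⌊648/2⌋ × 458 = 324 × 458 mm
F5: ⌊458/2⌋ × 324 = 229 × 324 mm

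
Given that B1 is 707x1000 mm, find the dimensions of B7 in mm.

88 × 125 mm

B2: ⌊1000/2⌋ × 707 = 500 × 707 mm
B3: ⌊707/2⌋ × 500 = 353 × 500 mm
B4: ⌊500/2⌋ × 353 = 250 × 353 mm
B5: ⌊353/2⌋ × 250 = 176 × 250 mm
B6: ⌊250/2⌋ × 176 = 125 × 176 mm
B7: ⌊176/2⌋ × 125 = 88 × 125 mm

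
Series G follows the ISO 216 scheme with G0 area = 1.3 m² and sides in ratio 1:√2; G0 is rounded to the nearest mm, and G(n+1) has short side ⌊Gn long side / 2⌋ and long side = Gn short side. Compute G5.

169 × 239 mm

Let G0's short side be w mm. w · w√2 = 1.3 m² = 1,300,000 mm², so w ≈ 958.8 mm and w√2 ≈ 1355.9 mm → G0 = 959 × 1356 mm.
G1: ⌊1356/2⌋ × 959 = 678 × 959 mm
G2: ⌊959/2⌋ × 678 = 479 × 678 mm
G3: ⌊678/2⌋ × 479 = 339 × 479 mm
G4: ⌊479/2⌋ × 339 = 239 × 339 mm
G5: ⌊339/2⌋ × 239 = 169 × 239 mm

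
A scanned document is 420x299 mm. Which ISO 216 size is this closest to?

A3 (297 × 420 mm)

Aspect ratio 420/299 ≈ 1.405 — close to the ISO √2 ≈ 1.414.
In the A-series (A0 area = 1 m²): A3 = 297 × 420 mm.
Off by 2 mm total — nearest standard size.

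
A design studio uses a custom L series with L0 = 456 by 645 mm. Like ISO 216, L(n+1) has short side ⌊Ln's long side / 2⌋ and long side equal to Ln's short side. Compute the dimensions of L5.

80 × 114 mm

L1: ⌊645/2⌋ × 456 = 322 × 456 mm
L2: ⌊456/2⌋ × 322 = 228 × 322 mm
L3: ⌊322/2⌋ × 228 = 161 × 228 mm
L4: ⌊228/2⌋ × 161 = 114 × 161 mm
L5: ⌊161/2⌋ × 114 = 80 × 114 mm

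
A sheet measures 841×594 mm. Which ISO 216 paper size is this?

A1 (594 × 841 mm)

Aspect ratio 841/594 ≈ 1.416 — close to the ISO √2 ≈ 1.414.
In the A-series (A0 area = 1 m²): A1 = 594 × 841 mm.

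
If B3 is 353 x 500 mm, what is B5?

176 × 250 mm

B4: ⌊500/2⌋ × 353 = 250 × 353 mm
B5: ⌊353/2⌋ × 250 = 176 × 250 mm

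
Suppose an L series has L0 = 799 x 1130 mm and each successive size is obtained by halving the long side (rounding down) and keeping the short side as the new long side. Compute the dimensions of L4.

L1: ⌊1130/2⌋ × 799 = 565 × 799 mm
L2: ⌊799/2⌋ × 565 = 399 × 565 mm
L3: ⌊565/2⌋ × 399 = 282 × 399 mm
L4: ⌊399/2⌋ × 282 = 199 × 282 mm

199 × 282 mm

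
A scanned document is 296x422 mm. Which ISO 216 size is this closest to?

A3 (297 × 420 mm)

Aspect ratio 422/296 ≈ 1.426 — close to the ISO √2 ≈ 1.414.
In the A-series (A0 area = 1 m²): A3 = 297 × 420 mm.
Off by 3 mm total — nearest standard size.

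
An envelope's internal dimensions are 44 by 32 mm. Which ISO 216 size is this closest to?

B10 (31 × 44 mm)

Aspect ratio 44/32 ≈ 1.375 (ISO target is √2 ≈ 1.414).
In the B-series (B0 = 1000 × 1414 mm): B10 = 31 × 44 mm.
Off by 1 mm total — nearest standard size.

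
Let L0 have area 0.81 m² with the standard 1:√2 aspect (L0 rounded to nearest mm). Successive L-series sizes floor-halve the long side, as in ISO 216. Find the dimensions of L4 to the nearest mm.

189 × 267 mm

Let L0's short side be w mm. w · w√2 = 0.81 m² = 810,000 mm², so w ≈ 756.8 mm and w√2 ≈ 1070.3 mm → L0 = 757 × 1070 mm.
L1: ⌊1070/2⌋ × 757 = 535 × 757 mm
L2: ⌊757/2⌋ × 535 = 378 × 535 mm
L3: ⌊535/2⌋ × 378 = 267 × 378 mm
L4: ⌊378/2⌋ × 267 = 189 × 267 mm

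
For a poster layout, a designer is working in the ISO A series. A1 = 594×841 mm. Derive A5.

A2: ⌊841/2⌋ × 594 = 420 × 594 mm
A3: ⌊594/2⌋ × 420 = 297 × 420 mm
A4: ⌊420/2⌋ × 297 = 210 × 297 mm
A5: ⌊297/2⌋ × 210 = 148 × 210 mm

148 × 210 mm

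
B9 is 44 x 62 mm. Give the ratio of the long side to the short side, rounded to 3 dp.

62 / 44 = 1.409
ISO 216 targets √2 ≈ 1.414; the -0.005 deviation is from mm rounding.

1.409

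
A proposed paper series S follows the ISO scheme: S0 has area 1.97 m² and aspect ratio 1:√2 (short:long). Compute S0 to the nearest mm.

Let the short side be w mm. Then w · w√2 = 1.97 m² = 1,970,000 mm².
w² = 1,970,000/√2, so w ≈ 1180.3 mm; long side = w√2 ≈ 1669.1 mm.

1180 × 1669 mm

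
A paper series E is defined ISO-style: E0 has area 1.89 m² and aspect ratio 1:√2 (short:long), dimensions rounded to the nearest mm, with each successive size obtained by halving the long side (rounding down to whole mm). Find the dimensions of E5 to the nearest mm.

Let E0's short side be w mm. w · w√2 = 1.89 m² = 1,890,000 mm², so w ≈ 1156.0 mm and w√2 ≈ 1634.9 mm → E0 = 1156 × 1635 mm.
E1: ⌊1635/2⌋ × 1156 = 817 × 1156 mm
E2: ⌊1156/2⌋ × 817 = 578 × 817 mm
E3: ⌊817/2⌋ × 578 = 408 × 578 mm
E4: ⌊578/2⌋ × 408 = 289 × 408 mm
E5: ⌊408/2⌋ × 289 = 204 × 289 mm

204 × 289 mm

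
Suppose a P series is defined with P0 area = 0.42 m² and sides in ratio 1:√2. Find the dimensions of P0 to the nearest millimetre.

Let the short side be w mm. Then w · w√2 = 0.42 m² = 420,000 mm².
w² = 420,000/√2, so w ≈ 545.0 mm; long side = w√2 ≈ 770.7 mm.

545 × 771 mm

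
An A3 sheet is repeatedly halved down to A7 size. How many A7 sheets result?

Each ISO step halves the sheet: 1 × A3 → 2 × A4 → 4 × A5 → 8 × A6 → …
From A3 to A7 is 4 halving steps: 2^4 = 16.

16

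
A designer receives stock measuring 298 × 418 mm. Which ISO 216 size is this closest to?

A3 (297 × 420 mm)

Aspect ratio 418/298 ≈ 1.403 — close to the ISO √2 ≈ 1.414.
In the A-series (A0 area = 1 m²): A3 = 297 × 420 mm.
Off by 3 mm total — nearest standard size.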